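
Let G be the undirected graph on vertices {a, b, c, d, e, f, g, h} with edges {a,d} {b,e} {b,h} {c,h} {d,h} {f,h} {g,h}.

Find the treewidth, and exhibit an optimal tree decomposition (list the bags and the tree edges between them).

Treewidth 1.
Bags: B1 = {d, h}  B2 = {b, h}  B3 = {a, d}  B4 = {c, h}  B5 = {b, e}  B6 = {g, h}  B7 = {f, h}
Tree: B1–B2, B1–B3, B2–B4, B2–B5, B4–B6, B2–B7

Every bag has size at most 2, so the width is 2 − 1 = 1 and tw(G) ≤ 1. Any graph with an edge has treewidth ≥ 1, and G has the edge h–d. Hence tw(G) = 1 exactly.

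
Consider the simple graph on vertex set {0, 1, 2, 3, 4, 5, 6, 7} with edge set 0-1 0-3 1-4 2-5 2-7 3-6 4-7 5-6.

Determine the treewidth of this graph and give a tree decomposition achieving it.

Treewidth 2.
One such decomposition:
Bags: B1 = {0, 1, 4}  B2 = {0, 4, 7}  B3 = {0, 2, 7}  B4 = {0, 2, 5}  B5 = {0, 5, 6}  B6 = {0, 3, 6}
Tree: B1–B2, B2–B3, B3–B4, B4–B5, B5–B6

Each bag holds 3 vertices, so the decomposition has width 2, which upper-bounds the treewidth. For the lower bound, G contains the cycle 0–1–4–7–2–5–6–3–0, so G is not a forest; only forests have treewidth ≤ 1, hence tw(G) ≥ 2. The upper and lower bounds meet at 2, so that is the treewidth.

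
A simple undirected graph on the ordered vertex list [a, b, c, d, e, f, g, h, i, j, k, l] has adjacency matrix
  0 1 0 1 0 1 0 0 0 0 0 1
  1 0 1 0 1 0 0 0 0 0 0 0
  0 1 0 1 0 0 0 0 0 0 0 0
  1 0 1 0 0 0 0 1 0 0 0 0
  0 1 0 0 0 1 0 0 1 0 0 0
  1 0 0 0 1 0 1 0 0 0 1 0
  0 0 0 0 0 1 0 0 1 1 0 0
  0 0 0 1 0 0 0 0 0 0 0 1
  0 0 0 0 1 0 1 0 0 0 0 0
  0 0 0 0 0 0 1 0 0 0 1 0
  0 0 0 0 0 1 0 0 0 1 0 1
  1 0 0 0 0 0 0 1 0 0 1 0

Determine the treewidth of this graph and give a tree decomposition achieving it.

Treewidth 3.
One such decomposition:
Bags: B1 = {e, g, i, j}  B2 = {e, f, g, j}  B3 = {e, f, j, k}  B4 = {b, e, f, k}  B5 = {a, b, f, k}  B6 = {a, b, k, l}  B7 = {a, b, c, l}  B8 = {a, c, d, l}  B9 = {c, d, h, l}
Tree: B1–B2, B2–B3, B3–B4, B4–B5, B5–B6, B6–B7, B7–B8, B8–B9

Each bag holds 4 vertices, so the decomposition has width 3, which upper-bounds the treewidth. For the lower bound: the 4 vertex sets {g,i,j}, {e}, {f}, {a,b,k,l} are disjoint, each induces a connected subgraph, and every pair is joined by at least one edge of G. Contracting each set to a single vertex therefore yields K_{4} as a minor, and since treewidth is minor-monotone, tw(G) ≥ tw(K_{4}) = 3. Therefore the treewidth is 3.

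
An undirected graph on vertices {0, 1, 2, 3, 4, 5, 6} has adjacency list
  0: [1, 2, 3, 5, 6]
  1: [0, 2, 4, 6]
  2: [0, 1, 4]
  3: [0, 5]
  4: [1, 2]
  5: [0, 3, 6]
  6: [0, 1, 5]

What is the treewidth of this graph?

2

A width-2 tree decomposition is:
Bags: B1 = {0, 1, 6}  B2 = {0, 1, 2}  B3 = {1, 2, 4}  B4 = {0, 5, 6}  B5 = {0, 3, 5}
Tree: B1–B2, B2–B3, B1–B4, B4–B5
Each bag holds 3 vertices, so the decomposition has width 2, which upper-bounds the treewidth. Conversely, {0, 1, 2} is a clique of size 3, and the vertices of any clique must share a bag in every tree decomposition; so some bag has ≥ 3 vertices and tw(G) ≥ 2. Hence tw(G) = 2 exactly.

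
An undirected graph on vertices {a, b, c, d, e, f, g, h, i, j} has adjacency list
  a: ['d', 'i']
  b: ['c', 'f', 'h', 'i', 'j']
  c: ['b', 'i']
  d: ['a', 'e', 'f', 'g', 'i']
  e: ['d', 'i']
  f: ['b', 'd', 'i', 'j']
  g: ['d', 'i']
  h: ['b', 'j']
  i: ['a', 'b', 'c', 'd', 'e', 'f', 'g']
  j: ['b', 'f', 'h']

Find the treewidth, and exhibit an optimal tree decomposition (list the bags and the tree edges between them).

Each bag holds 3 vertices, so the decomposition has width 2, which upper-bounds the treewidth. Conversely, {b, h, j} is a clique of size 3, and the vertices of any clique must share a bag in every tree decomposition; so some bag has ≥ 3 vertices and tw(G) ≥ 2. Therefore the treewidth is 2.

Treewidth 2.
Bags: B1 = {a, d, i}  B2 = {d, g, i}  B3 = {d, f, i}  B4 = {b, f, i}  B5 = {b, f, j}  B6 = {b, h, j}  B7 = {b, c, i}  B8 = {d, e, i}
Tree: B1–B2, B2–B3, B3–B4, B4–B5, B5–B6, B4–B7, B3–B8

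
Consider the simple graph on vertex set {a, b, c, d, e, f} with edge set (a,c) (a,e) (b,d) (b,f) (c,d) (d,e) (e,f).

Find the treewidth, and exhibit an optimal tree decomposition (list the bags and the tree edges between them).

Treewidth 2.
One such decomposition:
Bags: B1 = {a, c, d}  B2 = {a, d, e}  B3 = {b, d, e}  B4 = {b, e, f}
Tree: B1–B2, B2–B3, B3–B4

Every bag has size at most 3, so the width is 3 − 1 = 2 and tw(G) ≤ 2. For the lower bound, G contains the cycle c–a–e–d–c, so G is not a forest; only forests have treewidth ≤ 1, hence tw(G) ≥ 2. Hence tw(G) = 2 exactly.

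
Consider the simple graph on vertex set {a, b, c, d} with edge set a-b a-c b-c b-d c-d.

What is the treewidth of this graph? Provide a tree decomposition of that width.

Treewidth 2.
Bags: B1 = {a, b, c}  B2 = {b, c, d}
Tree: B1–B2

The largest bag has 3 vertices, giving width 2; this decomposition certifies tw(G) ≤ 2. Conversely, {b, c, d} is a clique of size 3, and the vertices of any clique must share a bag in every tree decomposition; so some bag has ≥ 3 vertices and tw(G) ≥ 2. Therefore the treewidth is 2.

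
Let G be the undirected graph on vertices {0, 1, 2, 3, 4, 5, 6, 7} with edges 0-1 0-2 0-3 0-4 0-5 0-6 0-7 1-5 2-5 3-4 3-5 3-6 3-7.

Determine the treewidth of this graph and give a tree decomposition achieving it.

Every bag has size at most 3, so the width is 3 − 1 = 2 and tw(G) ≤ 2. Conversely, {0, 1, 5} is a clique of size 3, and the vertices of any clique must share a bag in every tree decomposition; so some bag has ≥ 3 vertices and tw(G) ≥ 2. The upper and lower bounds meet at 2, so that is the treewidth.

Treewidth 2.
Bags: B1 = {0, 3, 7}  B2 = {0, 3, 5}  B3 = {0, 2, 5}  B4 = {0, 3, 4}  B5 = {0, 1, 5}  B6 = {0, 3, 6}
Tree: B1–B2, B2–B3, B2–B4, B3–B5, B4–B6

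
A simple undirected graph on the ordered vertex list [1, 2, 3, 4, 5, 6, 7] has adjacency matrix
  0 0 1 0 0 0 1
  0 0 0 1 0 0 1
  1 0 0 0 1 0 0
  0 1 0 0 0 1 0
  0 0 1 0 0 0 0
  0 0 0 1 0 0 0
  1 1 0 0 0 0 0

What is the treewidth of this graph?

1

A width-1 tree decomposition is:
Bags: B1 = {4, 6}  B2 = {2, 4}  B3 = {2, 7}  B4 = {1, 7}  B5 = {1, 3}  B6 = {3, 5}
Tree: B1–B2, B2–B3, B3–B4, B4–B5, B5–B6
Each bag holds 2 vertices, so the decomposition has width 1, which upper-bounds the treewidth. Any graph with an edge has treewidth ≥ 1, and G has the edge 6–4. Therefore the treewidth is 1.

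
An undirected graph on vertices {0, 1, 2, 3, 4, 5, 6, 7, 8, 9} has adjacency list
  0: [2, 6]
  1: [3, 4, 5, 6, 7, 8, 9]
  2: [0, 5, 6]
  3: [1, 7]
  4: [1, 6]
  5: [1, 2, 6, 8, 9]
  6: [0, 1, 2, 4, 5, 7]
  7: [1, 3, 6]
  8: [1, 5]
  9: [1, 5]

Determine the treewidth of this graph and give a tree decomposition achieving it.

Treewidth 2.
One optimal decomposition is:
Bags: B1 = {1, 5, 9}  B2 = {1, 5, 6}  B3 = {1, 6, 7}  B4 = {1, 4, 6}  B5 = {1, 3, 7}  B6 = {2, 5, 6}  B7 = {1, 5, 8}  B8 = {0, 2, 6}
Tree: B1–B2, B2–B3, B2–B4, B3–B5, B2–B6, B2–B7, B6–B8

Each bag holds 3 vertices, so the decomposition has width 2, which upper-bounds the treewidth. For the lower bound, the 3 vertices {0, 2, 6} are pairwise adjacent, and any tree decomposition puts a clique entirely inside one bag — forcing width ≥ 2. Combining the bounds, tw(G) = 2.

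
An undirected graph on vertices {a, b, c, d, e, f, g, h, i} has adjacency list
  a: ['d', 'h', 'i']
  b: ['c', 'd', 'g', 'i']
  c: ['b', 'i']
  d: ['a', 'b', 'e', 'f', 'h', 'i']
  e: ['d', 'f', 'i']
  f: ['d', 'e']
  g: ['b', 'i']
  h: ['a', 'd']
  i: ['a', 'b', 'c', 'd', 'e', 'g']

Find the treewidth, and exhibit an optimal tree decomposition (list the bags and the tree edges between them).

Every bag has size at most 3, so the width is 3 − 1 = 2 and tw(G) ≤ 2. On the other hand G contains the 3-clique {a, d, h}. A clique must lie in a single bag of any decomposition, so no decomposition can have width below 2. Hence tw(G) = 2 exactly.

Treewidth 2.
One optimal decomposition is:
Bags: B1 = {b, d, i}  B2 = {a, d, i}  B3 = {b, c, i}  B4 = {d, e, i}  B5 = {d, e, f}  B6 = {a, d, h}  B7 = {b, g, i}
Tree: B1–B2, B1–B3, B1–B4, B4–B5, B2–B6, B3–B7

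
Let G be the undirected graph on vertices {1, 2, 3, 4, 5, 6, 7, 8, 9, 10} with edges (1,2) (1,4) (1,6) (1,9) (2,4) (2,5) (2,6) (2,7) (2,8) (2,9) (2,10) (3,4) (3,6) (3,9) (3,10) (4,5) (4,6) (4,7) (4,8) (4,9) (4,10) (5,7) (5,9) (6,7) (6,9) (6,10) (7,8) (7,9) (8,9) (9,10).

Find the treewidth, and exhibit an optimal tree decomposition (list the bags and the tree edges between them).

Treewidth 4.
Bags: B1 = {1, 2, 4, 6, 9}  B2 = {2, 4, 6, 7, 9}  B3 = {2, 4, 6, 9, 10}  B4 = {3, 4, 6, 9, 10}  B5 = {2, 4, 5, 7, 9}  B6 = {2, 4, 7, 8, 9}
Tree: B1–B2, B2–B3, B3–B4, B2–B5, B5–B6

Every bag has size at most 5, so the width is 5 − 1 = 4 and tw(G) ≤ 4. On the other hand G contains the 5-clique {2, 4, 7, 8, 9}. A clique must lie in a single bag of any decomposition, so no decomposition can have width below 4. Combining the bounds, tw(G) = 4.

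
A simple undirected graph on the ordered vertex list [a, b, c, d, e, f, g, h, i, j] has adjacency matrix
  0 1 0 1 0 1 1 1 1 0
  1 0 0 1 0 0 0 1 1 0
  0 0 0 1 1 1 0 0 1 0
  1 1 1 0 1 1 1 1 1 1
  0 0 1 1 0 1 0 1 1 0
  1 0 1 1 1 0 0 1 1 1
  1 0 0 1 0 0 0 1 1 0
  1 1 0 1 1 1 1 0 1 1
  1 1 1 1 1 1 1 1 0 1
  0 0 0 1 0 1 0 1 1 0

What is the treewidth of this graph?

A width-4 tree decomposition is:
Bags: B1 = {a, b, d, h, i}  B2 = {a, d, f, h, i}  B3 = {a, d, g, h, i}  B4 = {d, f, h, i, j}  B5 = {d, e, f, h, i}  B6 = {c, d, e, f, i}
Tree: B1–B2, B2–B3, B2–B4, B4–B5, B5–B6
Every bag has size at most 5, so the width is 5 − 1 = 4 and tw(G) ≤ 4. Conversely, {a, d, g, h, i} is a clique of size 5, and the vertices of any clique must share a bag in every tree decomposition; so some bag has ≥ 5 vertices and tw(G) ≥ 4. Hence tw(G) = 4 exactly.

4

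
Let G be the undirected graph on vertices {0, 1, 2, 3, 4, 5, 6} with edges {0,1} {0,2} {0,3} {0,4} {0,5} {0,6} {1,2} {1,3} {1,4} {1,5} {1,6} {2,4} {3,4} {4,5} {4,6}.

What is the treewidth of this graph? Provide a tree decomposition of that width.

Treewidth 3.
One optimal decomposition is:
Bags: B1 = {0, 1, 2, 4}  B2 = {0, 1, 4, 5}  B3 = {0, 1, 3, 4}  B4 = {0, 1, 4, 6}
Tree: B1–B2, B2–B3, B3–B4

Each bag holds 4 vertices, so the decomposition has width 3, which upper-bounds the treewidth. For the lower bound, the 4 vertices {0, 1, 2, 4} are pairwise adjacent, and any tree decomposition puts a clique entirely inside one bag — forcing width ≥ 3. Hence tw(G) = 3 exactly.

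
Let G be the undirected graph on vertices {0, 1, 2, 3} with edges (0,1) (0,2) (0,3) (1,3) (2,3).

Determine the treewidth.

2

A width-2 tree decomposition is:
Bags: B1 = {0, 1, 3}  B2 = {0, 2, 3}
Tree: B1–B2
The largest bag has 3 vertices, giving width 2; this decomposition certifies tw(G) ≤ 2. Conversely, {0, 1, 3} is a clique of size 3, and the vertices of any clique must share a bag in every tree decomposition; so some bag has ≥ 3 vertices and tw(G) ≥ 2. The upper and lower bounds meet at 2, so that is the treewidth.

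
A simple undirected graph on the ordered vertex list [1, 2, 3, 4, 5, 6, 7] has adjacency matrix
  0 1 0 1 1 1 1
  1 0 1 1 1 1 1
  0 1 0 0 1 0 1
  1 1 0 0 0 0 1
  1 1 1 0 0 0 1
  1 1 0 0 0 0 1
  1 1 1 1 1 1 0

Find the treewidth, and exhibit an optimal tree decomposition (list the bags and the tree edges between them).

Treewidth 3.
One optimal decomposition is:
Bags: B1 = {1, 2, 5, 7}  B2 = {2, 3, 5, 7}  B3 = {1, 2, 4, 7}  B4 = {1, 2, 6, 7}
Tree: B1–B2, B1–B3, B3–B4

Every bag has size at most 4, so the width is 4 − 1 = 3 and tw(G) ≤ 3. Conversely, {1, 2, 4, 7} is a clique of size 4, and the vertices of any clique must share a bag in every tree decomposition; so some bag has ≥ 4 vertices and tw(G) ≥ 3. Combining the bounds, tw(G) = 3.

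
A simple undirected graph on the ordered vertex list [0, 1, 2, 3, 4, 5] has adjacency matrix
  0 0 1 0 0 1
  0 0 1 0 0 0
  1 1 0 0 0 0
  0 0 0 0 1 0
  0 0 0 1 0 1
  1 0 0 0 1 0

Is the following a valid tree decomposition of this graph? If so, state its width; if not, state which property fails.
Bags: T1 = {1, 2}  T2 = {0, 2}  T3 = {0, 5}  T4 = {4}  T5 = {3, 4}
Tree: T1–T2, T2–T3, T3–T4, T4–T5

A tree decomposition must satisfy three properties: every vertex lies in some bag; for every edge, both endpoints lie together in some bag; and for every vertex, the bags containing it form a connected subtree. Here edge (5,4) lies in no bag, so the decomposition is invalid.

No — edge (5,4) lies in no bag.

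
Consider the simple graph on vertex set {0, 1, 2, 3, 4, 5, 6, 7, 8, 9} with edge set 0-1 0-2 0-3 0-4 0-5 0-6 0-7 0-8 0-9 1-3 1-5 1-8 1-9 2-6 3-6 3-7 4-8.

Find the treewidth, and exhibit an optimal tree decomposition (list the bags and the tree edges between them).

Treewidth 2.
One such decomposition:
Bags: B1 = {0, 3, 6}  B2 = {0, 1, 3}  B3 = {0, 1, 8}  B4 = {0, 4, 8}  B5 = {0, 3, 7}  B6 = {0, 1, 5}  B7 = {0, 1, 9}  B8 = {0, 2, 6}
Tree: B1–B2, B2–B3, B3–B4, B1–B5, B2–B6, B3–B7, B1–B8

The largest bag has 3 vertices, giving width 2; this decomposition certifies tw(G) ≤ 2. Conversely, {0, 1, 8} is a clique of size 3, and the vertices of any clique must share a bag in every tree decomposition; so some bag has ≥ 3 vertices and tw(G) ≥ 2. Hence tw(G) = 2 exactly.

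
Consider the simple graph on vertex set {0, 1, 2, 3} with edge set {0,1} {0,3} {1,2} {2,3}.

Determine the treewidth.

A width-2 tree decomposition is:
Bags: B1 = {0, 2, 3}  B2 = {0, 1, 2}
Tree: B1–B2
The largest bag has 3 vertices, giving width 2; this decomposition certifies tw(G) ≤ 2. The edges 0–3–2–1–0 form a cycle, so G is not a tree and its treewidth is at least 2. Hence tw(G) = 2 exactly.

2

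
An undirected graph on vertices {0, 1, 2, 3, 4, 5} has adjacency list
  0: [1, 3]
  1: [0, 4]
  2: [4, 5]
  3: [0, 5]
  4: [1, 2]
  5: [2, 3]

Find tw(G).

A width-2 tree decomposition is:
Bags: B1 = {2, 3, 5}  B2 = {0, 2, 3}  B3 = {0, 1, 2}  B4 = {1, 2, 4}
Tree: B1–B2, B2–B3, B3–B4
Every bag has size at most 3, so the width is 3 − 1 = 2 and tw(G) ≤ 2. For the lower bound, G contains the cycle 2–5–3–0–1–4–2, so G is not a forest; only forests have treewidth ≤ 1, hence tw(G) ≥ 2. Hence tw(G) = 2 exactly.

2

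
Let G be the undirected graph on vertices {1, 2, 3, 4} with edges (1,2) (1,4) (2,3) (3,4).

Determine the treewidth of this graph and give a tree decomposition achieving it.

Each bag holds 3 vertices, so the decomposition has width 2, which upper-bounds the treewidth. For the lower bound, G contains the cycle 4–1–2–3–4, so G is not a forest; only forests have treewidth ≤ 1, hence tw(G) ≥ 2. Combining the bounds, tw(G) = 2.

Treewidth 2.
Bags: B1 = {1, 2, 4}  B2 = {2, 3, 4}
Tree: B1–B2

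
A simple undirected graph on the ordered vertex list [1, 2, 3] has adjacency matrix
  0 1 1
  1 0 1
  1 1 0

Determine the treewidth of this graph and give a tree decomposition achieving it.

Treewidth 2.
One optimal decomposition is:
Bags: B1 = {1, 2, 3}
Tree: (single bag)

With just one bag of size 3, the width is 3 − 1 = 2, so tw(G) ≤ 2. Conversely, {1, 2, 3} is a clique of size 3, and the vertices of any clique must share a bag in every tree decomposition; so some bag has ≥ 3 vertices and tw(G) ≥ 2. Therefore the treewidth is 2.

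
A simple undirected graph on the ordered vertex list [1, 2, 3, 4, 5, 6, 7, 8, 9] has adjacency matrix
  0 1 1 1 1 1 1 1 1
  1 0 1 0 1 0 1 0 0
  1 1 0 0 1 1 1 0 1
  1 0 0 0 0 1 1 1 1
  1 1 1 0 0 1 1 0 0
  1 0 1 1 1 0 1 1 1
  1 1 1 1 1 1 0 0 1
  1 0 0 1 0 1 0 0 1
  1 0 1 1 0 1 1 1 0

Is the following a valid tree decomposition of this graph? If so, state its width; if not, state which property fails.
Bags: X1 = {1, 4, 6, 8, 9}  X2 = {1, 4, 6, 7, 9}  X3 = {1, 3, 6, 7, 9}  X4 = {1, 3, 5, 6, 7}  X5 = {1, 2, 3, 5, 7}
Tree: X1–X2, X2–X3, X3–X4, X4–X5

Yes; width 4.

Checking the three conditions: (i) the bags cover all of {1, 2, 3, 4, 5, 6, 7, 8, 9}; (ii) for each edge, some bag contains both endpoints; (iii) the bags containing any fixed vertex form a subtree. All hold, so the decomposition is valid with width 5 − 1 = 4.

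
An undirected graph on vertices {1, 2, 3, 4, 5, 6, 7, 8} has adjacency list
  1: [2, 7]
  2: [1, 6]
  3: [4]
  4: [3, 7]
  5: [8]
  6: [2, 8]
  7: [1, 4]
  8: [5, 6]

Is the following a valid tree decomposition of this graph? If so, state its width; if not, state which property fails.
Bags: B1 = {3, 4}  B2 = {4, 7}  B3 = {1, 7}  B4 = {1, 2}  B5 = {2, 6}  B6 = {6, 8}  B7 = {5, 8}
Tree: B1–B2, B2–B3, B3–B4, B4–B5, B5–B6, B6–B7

Checking the three conditions: (i) the bags cover all of {1, 2, 3, 4, 5, 6, 7, 8}; (ii) for each edge, some bag contains both endpoints; (iii) the bags containing any fixed vertex form a subtree. All hold, so the decomposition is valid with width 2 − 1 = 1.

Yes; width 1.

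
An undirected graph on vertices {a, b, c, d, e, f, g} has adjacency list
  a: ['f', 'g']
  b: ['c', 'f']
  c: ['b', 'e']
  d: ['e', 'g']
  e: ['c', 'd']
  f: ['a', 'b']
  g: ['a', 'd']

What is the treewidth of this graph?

2

A width-2 tree decomposition is:
Bags: B1 = {a, f, g}  B2 = {b, f, g}  B3 = {b, c, g}  B4 = {c, e, g}  B5 = {d, e, g}
Tree: B1–B2, B2–B3, B3–B4, B4–B5
Each bag holds 3 vertices, so the decomposition has width 2, which upper-bounds the treewidth. Since g–a–f–b–c–e–d–g is a cycle in G, G is not acyclic. Forests are exactly the graphs of treewidth ≤ 1, so tw(G) ≥ 2. Hence tw(G) = 2 exactly.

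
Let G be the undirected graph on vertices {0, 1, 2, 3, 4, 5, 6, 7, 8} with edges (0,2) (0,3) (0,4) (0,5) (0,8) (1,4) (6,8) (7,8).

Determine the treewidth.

1

A width-1 tree decomposition is:
Bags: B1 = {0, 4}  B2 = {0, 2}  B3 = {0, 5}  B4 = {0, 8}  B5 = {6, 8}  B6 = {1, 4}  B7 = {7, 8}  B8 = {0, 3}
Tree: B1–B2, B1–B3, B3–B4, B4–B5, B1–B6, B5–B7, B2–B8
The largest bag has 2 vertices, giving width 1; this decomposition certifies tw(G) ≤ 1. G has an edge, so its treewidth is at least 1. Therefore the treewidth is 1.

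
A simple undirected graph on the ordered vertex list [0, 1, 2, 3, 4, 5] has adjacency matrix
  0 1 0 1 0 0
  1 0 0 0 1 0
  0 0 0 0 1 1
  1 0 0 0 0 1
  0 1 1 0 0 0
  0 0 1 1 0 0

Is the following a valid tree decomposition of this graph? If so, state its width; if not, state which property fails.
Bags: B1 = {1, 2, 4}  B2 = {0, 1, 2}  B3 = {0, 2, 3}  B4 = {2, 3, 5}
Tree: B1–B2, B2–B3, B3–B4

Vertex coverage: the bags together contain {0, 1, 2, 3, 4, 5}, the full vertex set. Edge coverage: each edge of G has both endpoints in at least one bag. Running intersection: for every vertex, the bags containing it form a connected subtree. All three properties hold, so this is a valid tree decomposition of width max|bag| − 1 = 2, and hence tw(G) ≤ 2.

Yes; width 2.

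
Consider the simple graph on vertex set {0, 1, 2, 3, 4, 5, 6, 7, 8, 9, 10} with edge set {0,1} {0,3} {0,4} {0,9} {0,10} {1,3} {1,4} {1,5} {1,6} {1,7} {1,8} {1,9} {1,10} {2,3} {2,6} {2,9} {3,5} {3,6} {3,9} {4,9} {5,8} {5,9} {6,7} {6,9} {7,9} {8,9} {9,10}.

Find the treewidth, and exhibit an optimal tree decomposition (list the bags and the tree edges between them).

The largest bag has 4 vertices, giving width 3; this decomposition certifies tw(G) ≤ 3. Conversely, {0, 1, 9, 10} is a clique of size 4, and the vertices of any clique must share a bag in every tree decomposition; so some bag has ≥ 4 vertices and tw(G) ≥ 3. Hence tw(G) = 3 exactly.

Treewidth 3.
One optimal decomposition is:
Bags: B1 = {1, 3, 5, 9}  B2 = {0, 1, 3, 9}  B3 = {1, 3, 6, 9}  B4 = {1, 5, 8, 9}  B5 = {2, 3, 6, 9}  B6 = {1, 6, 7, 9}  B7 = {0, 1, 4, 9}  B8 = {0, 1, 9, 10}
Tree: B1–B2, B1–B3, B1–B4, B3–B5, B3–B6, B2–B7, B2–B8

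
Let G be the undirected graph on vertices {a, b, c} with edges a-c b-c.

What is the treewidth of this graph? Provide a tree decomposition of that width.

Every bag has size at most 2, so the width is 2 − 1 = 1 and tw(G) ≤ 1. G has an edge, so its treewidth is at least 1. Combining the bounds, tw(G) = 1.

Treewidth 1.
One optimal decomposition is:
Bags: B1 = {b, c}  B2 = {a, c}
Tree: B1–B2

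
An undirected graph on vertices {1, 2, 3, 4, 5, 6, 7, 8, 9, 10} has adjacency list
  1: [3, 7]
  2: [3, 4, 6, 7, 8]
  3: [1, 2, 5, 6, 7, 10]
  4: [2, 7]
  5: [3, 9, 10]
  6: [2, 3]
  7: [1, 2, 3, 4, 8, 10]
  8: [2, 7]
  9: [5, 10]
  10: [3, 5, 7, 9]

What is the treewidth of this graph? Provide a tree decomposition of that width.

Treewidth 2.
One such decomposition:
Bags: B1 = {1, 3, 7}  B2 = {3, 7, 10}  B3 = {3, 5, 10}  B4 = {2, 3, 7}  B5 = {5, 9, 10}  B6 = {2, 4, 7}  B7 = {2, 7, 8}  B8 = {2, 3, 6}
Tree: B1–B2, B2–B3, B2–B4, B3–B5, B4–B6, B4–B7, B4–B8

Each bag holds 3 vertices, so the decomposition has width 2, which upper-bounds the treewidth. Conversely, {2, 7, 8} is a clique of size 3, and the vertices of any clique must share a bag in every tree decomposition; so some bag has ≥ 3 vertices and tw(G) ≥ 2. Combining the bounds, tw(G) = 2.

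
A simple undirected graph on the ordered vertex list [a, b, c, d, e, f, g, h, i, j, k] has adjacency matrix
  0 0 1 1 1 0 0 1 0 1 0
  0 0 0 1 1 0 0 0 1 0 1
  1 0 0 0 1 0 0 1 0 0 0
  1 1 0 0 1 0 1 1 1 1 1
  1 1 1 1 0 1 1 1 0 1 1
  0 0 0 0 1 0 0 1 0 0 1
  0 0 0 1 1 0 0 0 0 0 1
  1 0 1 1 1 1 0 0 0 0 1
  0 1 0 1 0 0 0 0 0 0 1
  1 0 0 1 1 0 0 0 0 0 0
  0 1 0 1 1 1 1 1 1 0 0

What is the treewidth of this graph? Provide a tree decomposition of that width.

Every bag has size at most 4, so the width is 4 − 1 = 3 and tw(G) ≤ 3. For the lower bound, the 4 vertices {a, d, e, j} are pairwise adjacent, and any tree decomposition puts a clique entirely inside one bag — forcing width ≥ 3. Therefore the treewidth is 3.

Treewidth 3.
One such decomposition:
Bags: B1 = {a, d, e, h}  B2 = {d, e, h, k}  B3 = {b, d, e, k}  B4 = {b, d, i, k}  B5 = {d, e, g, k}  B6 = {a, d, e, j}  B7 = {e, f, h, k}  B8 = {a, c, e, h}
Tree: B1–B2, B2–B3, B3–B4, B2–B5, B1–B6, B2–B7, B1–B8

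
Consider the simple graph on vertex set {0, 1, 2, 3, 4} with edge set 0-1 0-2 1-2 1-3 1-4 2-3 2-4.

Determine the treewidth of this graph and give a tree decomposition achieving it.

Treewidth 2.
One such decomposition:
Bags: B1 = {1, 2, 3}  B2 = {0, 1, 2}  B3 = {1, 2, 4}
Tree: B1–B2, B2–B3

The largest bag has 3 vertices, giving width 2; this decomposition certifies tw(G) ≤ 2. Conversely, {0, 1, 2} is a clique of size 3, and the vertices of any clique must share a bag in every tree decomposition; so some bag has ≥ 3 vertices and tw(G) ≥ 2. Hence tw(G) = 2 exactly.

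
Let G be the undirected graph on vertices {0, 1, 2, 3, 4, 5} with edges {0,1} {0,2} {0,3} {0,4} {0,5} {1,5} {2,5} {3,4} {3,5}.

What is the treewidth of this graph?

2

A width-2 tree decomposition is:
Bags: B1 = {0, 1, 5}  B2 = {0, 2, 5}  B3 = {0, 3, 5}  B4 = {0, 3, 4}
Tree: B1–B2, B1–B3, B3–B4
Each bag holds 3 vertices, so the decomposition has width 2, which upper-bounds the treewidth. Conversely, {0, 3, 4} is a clique of size 3, and the vertices of any clique must share a bag in every tree decomposition; so some bag has ≥ 3 vertices and tw(G) ≥ 2. Hence tw(G) = 2 exactly.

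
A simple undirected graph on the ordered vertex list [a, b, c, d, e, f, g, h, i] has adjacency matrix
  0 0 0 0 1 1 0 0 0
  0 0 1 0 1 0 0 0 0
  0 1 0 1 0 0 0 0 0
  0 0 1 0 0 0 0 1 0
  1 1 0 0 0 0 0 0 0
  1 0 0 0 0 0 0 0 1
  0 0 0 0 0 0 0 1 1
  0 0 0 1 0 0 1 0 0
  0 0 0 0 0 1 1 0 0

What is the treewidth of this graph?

2

A width-2 tree decomposition is:
Bags: B1 = {d, g, h}  B2 = {d, g, i}  B3 = {d, f, i}  B4 = {a, d, f}  B5 = {a, d, e}  B6 = {b, d, e}  B7 = {b, c, d}
Tree: B1–B2, B2–B3, B3–B4, B4–B5, B5–B6, B6–B7
Each bag holds 3 vertices, so the decomposition has width 2, which upper-bounds the treewidth. The edges d–h–g–i–f–a–e–b–c–d form a cycle, so G is not a tree and its treewidth is at least 2. The upper and lower bounds meet at 2, so that is the treewidth.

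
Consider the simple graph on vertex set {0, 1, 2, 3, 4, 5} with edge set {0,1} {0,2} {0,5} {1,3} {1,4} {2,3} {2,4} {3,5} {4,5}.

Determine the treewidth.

3

A width-3 tree decomposition is:
Bags: B1 = {0, 1, 3, 4}  B2 = {0, 2, 3, 4}  B3 = {0, 3, 4, 5}
Tree: B1–B2, B2–B3
Each bag holds 4 vertices, so the decomposition has width 3, which upper-bounds the treewidth. For the lower bound: the 4 vertex sets {0,1}, {2,4}, {3}, {5} are disjoint, each induces a connected subgraph, and every pair is joined by at least one edge of G. Contracting each set to a single vertex therefore yields K_{4} as a minor, and since treewidth is minor-monotone, tw(G) ≥ tw(K_{4}) = 3. The upper and lower bounds meet at 3, so that is the treewidth.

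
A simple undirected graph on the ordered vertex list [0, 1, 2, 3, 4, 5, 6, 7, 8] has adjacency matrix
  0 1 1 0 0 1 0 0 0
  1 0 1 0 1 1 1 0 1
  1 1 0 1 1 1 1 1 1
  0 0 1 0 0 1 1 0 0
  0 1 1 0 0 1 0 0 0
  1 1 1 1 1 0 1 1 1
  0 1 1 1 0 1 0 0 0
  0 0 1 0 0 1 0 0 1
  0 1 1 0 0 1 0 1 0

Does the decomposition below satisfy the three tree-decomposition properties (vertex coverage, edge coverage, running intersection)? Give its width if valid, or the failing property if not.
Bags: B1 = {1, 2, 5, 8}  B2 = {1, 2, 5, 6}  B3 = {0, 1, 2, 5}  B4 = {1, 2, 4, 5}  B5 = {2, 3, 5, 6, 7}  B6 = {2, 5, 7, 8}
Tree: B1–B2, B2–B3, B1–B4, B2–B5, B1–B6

A tree decomposition must satisfy three properties: every vertex lies in some bag; for every edge, both endpoints lie together in some bag; and for every vertex, the bags containing it form a connected subtree. Here bags containing vertex 7 are not connected in the tree, so the decomposition is invalid.

No — bags containing vertex 7 are not connected in the tree.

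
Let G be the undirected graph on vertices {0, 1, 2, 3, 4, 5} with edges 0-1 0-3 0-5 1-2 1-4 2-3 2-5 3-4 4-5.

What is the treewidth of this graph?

A width-3 tree decomposition is:
Bags: B1 = {0, 1, 2, 4}  B2 = {0, 2, 3, 4}  B3 = {0, 2, 4, 5}
Tree: B1–B2, B2–B3
Every bag has size at most 4, so the width is 4 − 1 = 3 and tw(G) ≤ 3. For the lower bound: the 4 vertex sets {0,1}, {2,3}, {4}, {5} are disjoint, each induces a connected subgraph, and every pair is joined by at least one edge of G. Contracting each set to a single vertex therefore yields K_{4} as a minor, and since treewidth is minor-monotone, tw(G) ≥ tw(K_{4}) = 3. Hence tw(G) = 3 exactly.

3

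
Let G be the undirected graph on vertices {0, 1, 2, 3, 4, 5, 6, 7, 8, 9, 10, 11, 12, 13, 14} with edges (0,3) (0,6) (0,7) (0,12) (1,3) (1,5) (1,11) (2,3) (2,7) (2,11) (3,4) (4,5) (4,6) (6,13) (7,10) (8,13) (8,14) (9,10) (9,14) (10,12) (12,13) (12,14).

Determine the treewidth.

3

A width-3 tree decomposition is:
Bags: B1 = {8, 9, 10, 14}  B2 = {8, 10, 12, 14}  B3 = {8, 10, 12, 13}  B4 = {7, 10, 12, 13}  B5 = {0, 7, 12, 13}  B6 = {0, 6, 7, 13}  B7 = {0, 2, 6, 7}  B8 = {0, 2, 3, 6}  B9 = {2, 3, 4, 6}  B10 = {2, 3, 4, 11}  B11 = {1, 3, 4, 11}  B12 = {1, 4, 5, 11}
Tree: B1–B2, B2–B3, B3–B4, B4–B5, B5–B6, B6–B7, B7–B8, B8–B9, B9–B10, B10–B11, B11–B12
Every bag has size at most 4, so the width is 4 − 1 = 3 and tw(G) ≤ 3. For the lower bound: the 4 vertex sets {8,9,14}, {10}, {12}, {0,6,7,13} are disjoint, each induces a connected subgraph, and every pair is joined by at least one edge of G. Contracting each set to a single vertex therefore yields K_{4} as a minor, and since treewidth is minor-monotone, tw(G) ≥ tw(K_{4}) = 3. Therefore the treewidth is 3.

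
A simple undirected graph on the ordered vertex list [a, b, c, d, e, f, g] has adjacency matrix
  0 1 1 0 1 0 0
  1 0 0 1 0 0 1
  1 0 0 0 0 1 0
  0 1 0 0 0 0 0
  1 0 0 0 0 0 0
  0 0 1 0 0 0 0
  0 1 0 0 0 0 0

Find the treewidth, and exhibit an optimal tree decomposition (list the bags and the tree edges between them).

The largest bag has 2 vertices, giving width 1; this decomposition certifies tw(G) ≤ 1. Since G has at least one edge (e.g. a–c), it is not an edgeless graph, so tw(G) ≥ 1. Therefore the treewidth is 1.

Treewidth 1.
Bags: B1 = {a, c}  B2 = {c, f}  B3 = {a, e}  B4 = {a, b}  B5 = {b, d}  B6 = {b, g}
Tree: B1–B2, B1–B3, B3–B4, B4–B5, B4–B6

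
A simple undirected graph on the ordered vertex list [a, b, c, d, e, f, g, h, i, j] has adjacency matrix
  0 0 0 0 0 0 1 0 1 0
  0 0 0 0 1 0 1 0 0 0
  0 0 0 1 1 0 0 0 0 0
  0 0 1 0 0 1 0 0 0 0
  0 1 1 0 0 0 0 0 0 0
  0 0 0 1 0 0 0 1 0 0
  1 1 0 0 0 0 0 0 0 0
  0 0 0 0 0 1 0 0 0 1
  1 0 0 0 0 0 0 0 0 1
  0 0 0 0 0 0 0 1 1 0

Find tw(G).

2

A width-2 tree decomposition is:
Bags: B1 = {b, c, e}  B2 = {b, c, g}  B3 = {a, c, g}  B4 = {a, c, i}  B5 = {c, i, j}  B6 = {c, h, j}  B7 = {c, f, h}  B8 = {c, d, f}
Tree: B1–B2, B2–B3, B3–B4, B4–B5, B5–B6, B6–B7, B7–B8
The largest bag has 3 vertices, giving width 2; this decomposition certifies tw(G) ≤ 2. The edges c–e–b–g–a–i–j–h–f–d–c form a cycle, so G is not a tree and its treewidth is at least 2. The upper and lower bounds meet at 2, so that is the treewidth.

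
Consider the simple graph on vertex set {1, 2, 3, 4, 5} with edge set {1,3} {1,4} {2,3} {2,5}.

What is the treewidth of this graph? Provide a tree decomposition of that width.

Every bag has size at most 2, so the width is 2 − 1 = 1 and tw(G) ≤ 1. Since G has at least one edge (e.g. 5–2), it is not an edgeless graph, so tw(G) ≥ 1. Hence tw(G) = 1 exactly.

Treewidth 1.
One optimal decomposition is:
Bags: B1 = {2, 5}  B2 = {2, 3}  B3 = {1, 3}  B4 = {1, 4}
Tree: B1–B2, B2–B3, B3–B4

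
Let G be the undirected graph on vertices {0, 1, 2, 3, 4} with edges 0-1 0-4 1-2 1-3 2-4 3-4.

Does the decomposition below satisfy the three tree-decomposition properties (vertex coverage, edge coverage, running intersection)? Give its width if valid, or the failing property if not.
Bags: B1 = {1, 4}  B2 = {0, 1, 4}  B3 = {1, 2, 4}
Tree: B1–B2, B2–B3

No — vertex 3 appears in no bag.

A tree decomposition must satisfy three properties: every vertex lies in some bag; for every edge, both endpoints lie together in some bag; and for every vertex, the bags containing it form a connected subtree. Here vertex 3 appears in no bag, so the decomposition is invalid.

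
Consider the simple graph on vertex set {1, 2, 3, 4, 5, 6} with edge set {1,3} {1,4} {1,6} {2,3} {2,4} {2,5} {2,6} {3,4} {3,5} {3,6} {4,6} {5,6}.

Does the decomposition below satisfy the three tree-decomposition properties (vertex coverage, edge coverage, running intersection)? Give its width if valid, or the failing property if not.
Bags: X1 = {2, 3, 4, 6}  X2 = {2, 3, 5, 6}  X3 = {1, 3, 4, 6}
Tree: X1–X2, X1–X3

Yes; width 3.

Vertex coverage: the bags together contain {1, 2, 3, 4, 5, 6}, the full vertex set. Edge coverage: each edge of G has both endpoints in at least one bag. Running intersection: for every vertex, the bags containing it form a connected subtree. All three properties hold, so this is a valid tree decomposition of width max|bag| − 1 = 3, and hence tw(G) ≤ 3.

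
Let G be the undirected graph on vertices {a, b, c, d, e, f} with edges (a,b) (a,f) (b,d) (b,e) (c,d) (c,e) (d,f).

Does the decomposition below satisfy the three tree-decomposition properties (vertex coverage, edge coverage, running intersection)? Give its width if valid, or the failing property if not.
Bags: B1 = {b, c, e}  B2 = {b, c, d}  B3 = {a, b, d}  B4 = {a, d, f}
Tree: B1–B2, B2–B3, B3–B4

Yes; width 2.

Vertex coverage: the bags together contain {a, b, c, d, e, f}, the full vertex set. Edge coverage: each edge of G has both endpoints in at least one bag. Running intersection: for every vertex, the bags containing it form a connected subtree. All three properties hold, so this is a valid tree decomposition of width max|bag| − 1 = 2, and hence tw(G) ≤ 2.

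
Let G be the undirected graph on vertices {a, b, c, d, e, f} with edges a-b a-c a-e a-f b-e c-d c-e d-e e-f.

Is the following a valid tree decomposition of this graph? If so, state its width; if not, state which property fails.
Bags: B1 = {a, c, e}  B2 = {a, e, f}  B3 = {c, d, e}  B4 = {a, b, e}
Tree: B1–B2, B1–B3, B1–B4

Yes; width 2.

Every vertex of G appears in some bag (union = {a, b, c, d, e, f}); every edge is covered by a bag; and for each vertex v the set of bags containing v is connected in the bag tree. The decomposition is therefore valid. The largest bag has 3 vertices, so the width is 2.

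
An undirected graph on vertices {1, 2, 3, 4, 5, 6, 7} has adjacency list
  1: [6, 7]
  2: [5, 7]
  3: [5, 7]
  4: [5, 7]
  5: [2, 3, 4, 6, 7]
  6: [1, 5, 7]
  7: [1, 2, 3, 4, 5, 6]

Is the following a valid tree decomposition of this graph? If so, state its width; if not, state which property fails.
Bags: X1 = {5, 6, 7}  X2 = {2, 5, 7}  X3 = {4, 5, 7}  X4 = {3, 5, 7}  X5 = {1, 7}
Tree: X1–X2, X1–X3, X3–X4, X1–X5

No — edge (6,1) lies in no bag.

A tree decomposition must satisfy three properties: every vertex lies in some bag; for every edge, both endpoints lie together in some bag; and for every vertex, the bags containing it form a connected subtree. Here edge (6,1) lies in no bag, so the decomposition is invalid.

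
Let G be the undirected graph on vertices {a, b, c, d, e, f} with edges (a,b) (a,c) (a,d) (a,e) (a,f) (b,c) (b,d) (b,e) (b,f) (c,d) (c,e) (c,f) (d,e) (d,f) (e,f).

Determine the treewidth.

A width-5 tree decomposition is:
Bags: B1 = {a, b, c, d, e, f}
Tree: (single bag)
With just one bag of size 6, the width is 6 − 1 = 5, so tw(G) ≤ 5. On the other hand G contains the 6-clique {a, b, c, d, e, f}. A clique must lie in a single bag of any decomposition, so no decomposition can have width below 5. The upper and lower bounds meet at 5, so that is the treewidth.

5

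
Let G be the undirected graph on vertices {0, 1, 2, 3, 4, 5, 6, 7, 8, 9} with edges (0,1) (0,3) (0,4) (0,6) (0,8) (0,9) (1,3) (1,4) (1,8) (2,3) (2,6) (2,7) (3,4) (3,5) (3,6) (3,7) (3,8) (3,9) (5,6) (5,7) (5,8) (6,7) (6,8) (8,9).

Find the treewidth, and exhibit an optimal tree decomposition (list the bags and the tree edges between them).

Treewidth 3.
Bags: B1 = {0, 3, 6, 8}  B2 = {0, 3, 8, 9}  B3 = {0, 1, 3, 8}  B4 = {0, 1, 3, 4}  B5 = {3, 5, 6, 8}  B6 = {3, 5, 6, 7}  B7 = {2, 3, 6, 7}
Tree: B1–B2, B2–B3, B3–B4, B1–B5, B5–B6, B6–B7

Every bag has size at most 4, so the width is 4 − 1 = 3 and tw(G) ≤ 3. On the other hand G contains the 4-clique {0, 1, 3, 8}. A clique must lie in a single bag of any decomposition, so no decomposition can have width below 3. Therefore the treewidth is 3.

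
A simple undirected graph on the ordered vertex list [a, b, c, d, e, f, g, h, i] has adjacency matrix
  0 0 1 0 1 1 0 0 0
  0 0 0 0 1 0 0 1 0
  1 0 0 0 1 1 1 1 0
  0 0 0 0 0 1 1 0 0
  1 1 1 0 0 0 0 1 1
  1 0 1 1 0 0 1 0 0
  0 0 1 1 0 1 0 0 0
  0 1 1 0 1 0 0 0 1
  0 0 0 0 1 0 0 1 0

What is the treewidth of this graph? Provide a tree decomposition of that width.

Treewidth 2.
One such decomposition:
Bags: B1 = {c, e, h}  B2 = {e, h, i}  B3 = {a, c, e}  B4 = {b, e, h}  B5 = {a, c, f}  B6 = {c, f, g}  B7 = {d, f, g}
Tree: B1–B2, B1–B3, B1–B4, B3–B5, B5–B6, B6–B7

Every bag has size at most 3, so the width is 3 − 1 = 2 and tw(G) ≤ 2. Conversely, {d, f, g} is a clique of size 3, and the vertices of any clique must share a bag in every tree decomposition; so some bag has ≥ 3 vertices and tw(G) ≥ 2. Combining the bounds, tw(G) = 2.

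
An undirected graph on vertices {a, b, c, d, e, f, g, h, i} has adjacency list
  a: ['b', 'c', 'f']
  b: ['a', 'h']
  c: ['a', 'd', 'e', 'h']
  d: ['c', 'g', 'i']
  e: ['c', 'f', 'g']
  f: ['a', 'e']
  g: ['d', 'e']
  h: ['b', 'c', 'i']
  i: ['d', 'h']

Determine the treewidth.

A width-3 tree decomposition is:
Bags: B1 = {a, b, h, i}  B2 = {a, c, h, i}  B3 = {a, c, d, i}  B4 = {a, c, d, f}  B5 = {c, d, e, f}  B6 = {d, e, f, g}
Tree: B1–B2, B2–B3, B3–B4, B4–B5, B5–B6
Each bag holds 4 vertices, so the decomposition has width 3, which upper-bounds the treewidth. For the lower bound: the 4 vertex sets {b,h,i}, {a}, {c}, {d,e,f,g} are disjoint, each induces a connected subgraph, and every pair is joined by at least one edge of G. Contracting each set to a single vertex therefore yields K_{4} as a minor, and since treewidth is minor-monotone, tw(G) ≥ tw(K_{4}) = 3. Combining the bounds, tw(G) = 3.

3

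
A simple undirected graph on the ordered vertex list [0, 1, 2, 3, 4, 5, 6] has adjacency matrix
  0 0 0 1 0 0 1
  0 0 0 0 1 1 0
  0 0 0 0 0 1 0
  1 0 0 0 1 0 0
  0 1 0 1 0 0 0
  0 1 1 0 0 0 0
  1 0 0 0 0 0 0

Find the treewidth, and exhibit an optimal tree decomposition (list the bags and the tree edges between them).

Treewidth 1.
One such decomposition:
Bags: B1 = {0, 6}  B2 = {0, 3}  B3 = {3, 4}  B4 = {1, 4}  B5 = {1, 5}  B6 = {2, 5}
Tree: B1–B2, B2–B3, B3–B4, B4–B5, B5–B6

The largest bag has 2 vertices, giving width 1; this decomposition certifies tw(G) ≤ 1. Any graph with an edge has treewidth ≥ 1, and G has the edge 6–0. The upper and lower bounds meet at 1, so that is the treewidth.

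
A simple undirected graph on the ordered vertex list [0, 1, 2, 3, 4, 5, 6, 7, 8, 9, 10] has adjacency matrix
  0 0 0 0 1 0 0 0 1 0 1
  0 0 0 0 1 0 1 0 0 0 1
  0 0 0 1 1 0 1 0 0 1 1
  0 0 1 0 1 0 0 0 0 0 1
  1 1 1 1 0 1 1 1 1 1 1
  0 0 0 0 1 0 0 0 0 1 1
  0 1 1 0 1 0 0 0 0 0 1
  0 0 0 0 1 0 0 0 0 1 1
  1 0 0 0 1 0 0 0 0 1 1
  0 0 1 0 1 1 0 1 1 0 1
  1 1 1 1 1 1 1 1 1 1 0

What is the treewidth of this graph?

A width-3 tree decomposition is:
Bags: B1 = {2, 3, 4, 10}  B2 = {2, 4, 6, 10}  B3 = {2, 4, 9, 10}  B4 = {1, 4, 6, 10}  B5 = {4, 5, 9, 10}  B6 = {4, 8, 9, 10}  B7 = {4, 7, 9, 10}  B8 = {0, 4, 8, 10}
Tree: B1–B2, B2–B3, B2–B4, B3–B5, B5–B6, B6–B7, B6–B8
The largest bag has 4 vertices, giving width 3; this decomposition certifies tw(G) ≤ 3. Conversely, {0, 4, 8, 10} is a clique of size 4, and the vertices of any clique must share a bag in every tree decomposition; so some bag has ≥ 4 vertices and tw(G) ≥ 3. Hence tw(G) = 3 exactly.

3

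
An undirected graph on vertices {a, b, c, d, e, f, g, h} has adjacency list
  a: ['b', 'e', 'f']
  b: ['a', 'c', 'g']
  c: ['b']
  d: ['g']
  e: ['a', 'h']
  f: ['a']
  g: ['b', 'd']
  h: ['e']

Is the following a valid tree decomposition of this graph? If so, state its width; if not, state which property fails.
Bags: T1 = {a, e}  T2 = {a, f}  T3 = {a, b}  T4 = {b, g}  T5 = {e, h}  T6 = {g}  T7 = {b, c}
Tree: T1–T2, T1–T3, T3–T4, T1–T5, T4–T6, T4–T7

A tree decomposition must satisfy three properties: every vertex lies in some bag; for every edge, both endpoints lie together in some bag; and for every vertex, the bags containing it form a connected subtree. Here vertex d appears in no bag, so the decomposition is invalid.

No — vertex d appears in no bag.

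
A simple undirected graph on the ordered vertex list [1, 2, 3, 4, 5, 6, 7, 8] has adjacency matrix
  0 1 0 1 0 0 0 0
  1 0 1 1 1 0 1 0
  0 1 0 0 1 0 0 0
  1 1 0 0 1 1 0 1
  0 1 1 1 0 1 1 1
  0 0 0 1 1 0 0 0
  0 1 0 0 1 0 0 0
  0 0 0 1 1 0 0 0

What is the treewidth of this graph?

A width-2 tree decomposition is:
Bags: B1 = {2, 4, 5}  B2 = {1, 2, 4}  B3 = {2, 5, 7}  B4 = {2, 3, 5}  B5 = {4, 5, 6}  B6 = {4, 5, 8}
Tree: B1–B2, B1–B3, B1–B4, B1–B5, B1–B6
Each bag holds 3 vertices, so the decomposition has width 2, which upper-bounds the treewidth. For the lower bound, the 3 vertices {1, 2, 4} are pairwise adjacent, and any tree decomposition puts a clique entirely inside one bag — forcing width ≥ 2. The upper and lower bounds meet at 2, so that is the treewidth.

2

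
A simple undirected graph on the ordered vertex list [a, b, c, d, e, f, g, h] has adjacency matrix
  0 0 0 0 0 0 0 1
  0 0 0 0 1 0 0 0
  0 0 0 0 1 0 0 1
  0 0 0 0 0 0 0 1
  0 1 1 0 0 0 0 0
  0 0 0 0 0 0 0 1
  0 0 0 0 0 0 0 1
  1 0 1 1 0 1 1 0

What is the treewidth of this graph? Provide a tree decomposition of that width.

Every bag has size at most 2, so the width is 2 − 1 = 1 and tw(G) ≤ 1. G has an edge, so its treewidth is at least 1. Therefore the treewidth is 1.

Treewidth 1.
Bags: B1 = {c, e}  B2 = {c, h}  B3 = {f, h}  B4 = {a, h}  B5 = {g, h}  B6 = {d, h}  B7 = {b, e}
Tree: B1–B2, B2–B3, B3–B4, B3–B5, B2–B6, B1–B7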